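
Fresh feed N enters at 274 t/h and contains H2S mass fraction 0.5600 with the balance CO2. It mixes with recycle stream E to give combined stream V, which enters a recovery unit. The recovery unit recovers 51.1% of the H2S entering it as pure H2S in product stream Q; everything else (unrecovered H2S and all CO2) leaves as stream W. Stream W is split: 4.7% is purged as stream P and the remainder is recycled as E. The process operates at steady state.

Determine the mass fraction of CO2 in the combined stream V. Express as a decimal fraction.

CO2 enters only via N and leaves only via the purge: 274×0.440 = 0.047×(CO2 in W), and the recovery unit passes all CO2, so CO2 in V = CO2 in W = 2565.1 t/h.
H2S in V: m_A = 274×0.560 + (1−0.047)·(1−0.511)·m_A, so m_A = 153.44/0.5340 = 287.35 t/h.
V = 287.35 + 2565.1 = 2852.5 t/h.
CO2 fraction in V = 2565.1/2852.5 = 0.8993.

0.8993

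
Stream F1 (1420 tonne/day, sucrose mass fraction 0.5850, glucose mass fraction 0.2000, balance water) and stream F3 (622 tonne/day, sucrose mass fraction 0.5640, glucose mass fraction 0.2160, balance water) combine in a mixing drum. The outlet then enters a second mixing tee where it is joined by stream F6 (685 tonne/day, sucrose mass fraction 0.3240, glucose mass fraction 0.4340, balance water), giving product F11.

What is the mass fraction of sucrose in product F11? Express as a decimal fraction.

Overall, product flow = 2727 tonne/day.
sucrose in = 1420×0.585 + 622×0.564 + 685×0.324 = 1403.4 tonne/day.
sucrose fraction in F11 = 0.5146.

0.5146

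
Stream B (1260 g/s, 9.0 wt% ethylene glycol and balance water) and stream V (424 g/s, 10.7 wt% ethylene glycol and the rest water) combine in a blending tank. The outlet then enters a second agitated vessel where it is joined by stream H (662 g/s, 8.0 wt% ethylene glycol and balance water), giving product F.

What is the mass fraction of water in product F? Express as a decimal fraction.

Overall, product flow = 2346 g/s.
water in = 1260×0.910 + 424×0.893 + 662×0.920 = 2134.3 g/s.
water fraction in F = 0.9097.

0.9097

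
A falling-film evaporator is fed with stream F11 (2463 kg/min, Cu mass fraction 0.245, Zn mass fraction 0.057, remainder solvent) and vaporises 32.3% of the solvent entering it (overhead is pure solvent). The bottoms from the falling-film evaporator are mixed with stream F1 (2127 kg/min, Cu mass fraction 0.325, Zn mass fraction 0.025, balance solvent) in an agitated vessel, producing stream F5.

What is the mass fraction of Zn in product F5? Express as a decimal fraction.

0.048

Vapour removed = 0.323×0.698×2463 = 555.29 kg/min; concentrate = 1907.7 kg/min.
Zn reaching the mixer = 140.39 (from concentrate) + 2127×0.025 = 193.57 kg/min.
Product flow = 1907.7 + 2127 = 4034.7 kg/min; Zn fraction = 0.048.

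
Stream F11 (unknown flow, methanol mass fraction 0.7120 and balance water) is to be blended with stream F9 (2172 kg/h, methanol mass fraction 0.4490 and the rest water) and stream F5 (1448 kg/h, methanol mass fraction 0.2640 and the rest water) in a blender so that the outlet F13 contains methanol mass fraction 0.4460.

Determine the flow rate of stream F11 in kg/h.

Let F11 be the unknown flow. Total out = 3620 + F11.
methanol balance: 1357.5 + 0.712·F11 = 0.446·(3620 + F11)
(0.712 − 0.446)·F11 = 0.446×3620 − 1357.5 = 257.02
F11 = 257.02 / 0.266 = 966.24 kg/h

966.2 kg/h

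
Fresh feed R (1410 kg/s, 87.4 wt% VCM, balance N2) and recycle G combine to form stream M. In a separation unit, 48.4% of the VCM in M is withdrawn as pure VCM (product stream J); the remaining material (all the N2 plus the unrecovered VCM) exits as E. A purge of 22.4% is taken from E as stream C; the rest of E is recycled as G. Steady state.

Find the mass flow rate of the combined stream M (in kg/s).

2848 kg/s

N2 enters only via R and leaves only via the purge: 1410×0.126 = 0.224×(N2 in E), and the separation unit passes all N2, so N2 in M = N2 in E = 793.12 kg/s.
VCM in M: m_A = 1410×0.874 + (1−0.224)·(1−0.484)·m_A, so m_A = 1232.3/0.5996 = 2055.3 kg/s.
M = 2055.3 + 793.12 = 2848.5 kg/s.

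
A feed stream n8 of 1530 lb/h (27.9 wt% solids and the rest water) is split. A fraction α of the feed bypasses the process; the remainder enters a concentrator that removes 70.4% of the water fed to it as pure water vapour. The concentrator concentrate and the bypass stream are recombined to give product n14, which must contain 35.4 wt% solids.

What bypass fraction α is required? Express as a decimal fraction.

0.583

All 1530×0.279 = 426.87 lb/h of solids reaches n14, so n14 = 426.87/0.354 = 1205.8 lb/h and vapour = 324.15 lb/h.
The evaporator receives (1−α)·1530 of feed at 0.721 water and removes 0.704 of that water:
0.704×0.721×(1−α)×1530 = 324.15
(1−α) = 324.15/776.6 = 0.4174;  α = 0.5826.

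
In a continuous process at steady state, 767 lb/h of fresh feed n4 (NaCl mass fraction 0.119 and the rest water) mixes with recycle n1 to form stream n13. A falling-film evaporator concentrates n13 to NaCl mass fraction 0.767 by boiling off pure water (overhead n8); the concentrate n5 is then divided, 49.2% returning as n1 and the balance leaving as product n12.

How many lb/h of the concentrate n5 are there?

Overall NaCl balance (none leaves overhead): NaCl in fresh feed = NaCl in product, i.e. 767×0.119 = (1−0.492)·n5·0.767.
n5 = 91.273/(0.767×0.508) = 234.25 lb/h.

234.3 lb/h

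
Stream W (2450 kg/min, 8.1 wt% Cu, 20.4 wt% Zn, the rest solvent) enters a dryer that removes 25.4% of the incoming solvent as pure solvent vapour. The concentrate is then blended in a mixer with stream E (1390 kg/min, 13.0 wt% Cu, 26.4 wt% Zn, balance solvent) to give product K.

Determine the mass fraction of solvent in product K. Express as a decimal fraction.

Vapour removed = 0.254×0.715×2450 = 444.94 kg/min; concentrate = 2005.1 kg/min.
solvent reaching the mixer = 1306.8 (from concentrate) + 1390×0.606 = 2149.1 kg/min.
Product flow = 2005.1 + 1390 = 3395.1 kg/min; solvent fraction = 0.6330.

0.6330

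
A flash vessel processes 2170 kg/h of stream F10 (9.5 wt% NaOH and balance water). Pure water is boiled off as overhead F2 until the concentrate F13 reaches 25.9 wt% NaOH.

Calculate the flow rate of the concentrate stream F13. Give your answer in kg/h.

795.9 kg/h

NaOH is conserved: 2170×0.095 = 206.15 kg/h all reports to the concentrate.
Concentrate = 206.15/(target fraction) = 795.95 kg/h.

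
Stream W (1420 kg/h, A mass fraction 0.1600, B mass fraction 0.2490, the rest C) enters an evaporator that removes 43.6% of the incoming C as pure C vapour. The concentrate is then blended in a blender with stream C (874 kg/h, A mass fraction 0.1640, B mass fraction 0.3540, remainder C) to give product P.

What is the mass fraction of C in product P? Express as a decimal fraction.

0.4640

Vapour removed = 0.436×0.591×1420 = 365.9 kg/h; concentrate = 1054.1 kg/h.
C reaching the mixer = 473.32 (from concentrate) + 874×0.482 = 894.59 kg/h.
Product flow = 1054.1 + 874 = 1928.1 kg/h; C fraction = 0.4640.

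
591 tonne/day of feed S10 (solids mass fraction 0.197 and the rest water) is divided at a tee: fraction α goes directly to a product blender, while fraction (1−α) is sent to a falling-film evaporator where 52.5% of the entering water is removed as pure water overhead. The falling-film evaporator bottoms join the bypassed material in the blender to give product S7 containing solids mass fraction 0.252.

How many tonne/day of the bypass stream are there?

285 tonne/day

All 591×0.197 = 116.43 tonne/day of solids reaches S7, so S7 = 116.43/0.252 = 462.01 tonne/day and vapour = 128.99 tonne/day.
The evaporator receives (1−α)·591 of feed at 0.803 water and removes 0.525 of that water:
0.525×0.803×(1−α)×591 = 128.99
(1−α) = 128.99/249.15 = 0.5177;  α = 0.4823.
Bypass flow = 0.4823×591 = 285.03 tonne/day.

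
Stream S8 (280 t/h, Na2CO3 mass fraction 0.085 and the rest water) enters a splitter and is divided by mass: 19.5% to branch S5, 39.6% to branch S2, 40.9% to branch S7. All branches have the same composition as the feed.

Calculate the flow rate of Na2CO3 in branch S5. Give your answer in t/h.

4.641 t/h

Branch S5 total = 0.195×280 = 54.6 t/h.
Na2CO3 in S5 = 0.085×54.6 = 4.641 t/h.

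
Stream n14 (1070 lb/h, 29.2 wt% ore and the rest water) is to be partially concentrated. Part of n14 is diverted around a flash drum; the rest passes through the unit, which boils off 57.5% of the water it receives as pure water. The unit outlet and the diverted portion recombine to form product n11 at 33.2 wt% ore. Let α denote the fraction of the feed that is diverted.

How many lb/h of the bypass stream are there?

All 1070×0.292 = 312.44 lb/h of ore reaches n11, so n11 = 312.44/0.332 = 941.08 lb/h and vapour = 128.92 lb/h.
The evaporator receives (1−α)·1070 of feed at 0.708 water and removes 0.575 of that water:
0.575×0.708×(1−α)×1070 = 128.92
(1−α) = 128.92/435.6 = 0.2960;  α = 0.7040.
Bypass flow = 0.7040×1070 = 753.33 lb/h.

753.3 lb/h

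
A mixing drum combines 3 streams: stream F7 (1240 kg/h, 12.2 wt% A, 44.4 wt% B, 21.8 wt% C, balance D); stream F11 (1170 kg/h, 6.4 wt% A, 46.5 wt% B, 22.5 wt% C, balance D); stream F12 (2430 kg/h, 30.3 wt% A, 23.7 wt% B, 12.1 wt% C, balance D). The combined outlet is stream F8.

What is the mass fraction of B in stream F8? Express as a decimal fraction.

Total flow out = 1240 + 1170 + 2430 = 4840 kg/h.
B in = 1240×0.444 + 1170×0.465 + 2430×0.237 = 1670.5 kg/h.
B mass fraction in F8 = 1670.5/4840 = 0.3451.

0.3451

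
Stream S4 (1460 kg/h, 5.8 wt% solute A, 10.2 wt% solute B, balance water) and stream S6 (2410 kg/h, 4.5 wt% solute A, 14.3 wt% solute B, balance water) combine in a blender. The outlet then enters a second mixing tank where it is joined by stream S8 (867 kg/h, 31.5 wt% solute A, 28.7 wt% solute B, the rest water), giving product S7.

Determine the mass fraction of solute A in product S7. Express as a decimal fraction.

Overall, product flow = 4737 kg/h.
solute A in = 1460×0.058 + 2410×0.045 + 867×0.315 = 466.24 kg/h.
solute A fraction in S7 = 0.098.

0.098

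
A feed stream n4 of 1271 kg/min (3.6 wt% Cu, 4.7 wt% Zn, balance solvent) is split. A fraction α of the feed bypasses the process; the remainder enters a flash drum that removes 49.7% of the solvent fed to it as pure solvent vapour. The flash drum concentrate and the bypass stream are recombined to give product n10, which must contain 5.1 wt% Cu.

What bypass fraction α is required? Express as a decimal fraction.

All 1271×0.036 = 45.756 kg/min of Cu reaches n10, so n10 = 45.756/0.051 = 897.18 kg/min and vapour = 373.82 kg/min.
The evaporator receives (1−α)·1271 of feed at 0.917 solvent and removes 0.497 of that solvent:
0.497×0.917×(1−α)×1271 = 373.82
(1−α) = 373.82/579.26 = 0.6454;  α = 0.3546.

0.355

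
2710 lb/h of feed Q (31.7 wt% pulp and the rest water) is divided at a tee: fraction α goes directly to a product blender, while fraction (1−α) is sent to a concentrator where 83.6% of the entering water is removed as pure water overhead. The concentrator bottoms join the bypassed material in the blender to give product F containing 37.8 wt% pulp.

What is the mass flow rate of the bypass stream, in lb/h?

All 2710×0.317 = 859.07 lb/h of pulp reaches F, so F = 859.07/0.378 = 2272.7 lb/h and vapour = 437.33 lb/h.
The evaporator receives (1−α)·2710 of feed at 0.683 water and removes 0.836 of that water:
0.836×0.683×(1−α)×2710 = 437.33
(1−α) = 437.33/1547.4 = 0.2826;  α = 0.7174.
Bypass flow = 0.7174×2710 = 1944.1 lb/h.

1944 lb/h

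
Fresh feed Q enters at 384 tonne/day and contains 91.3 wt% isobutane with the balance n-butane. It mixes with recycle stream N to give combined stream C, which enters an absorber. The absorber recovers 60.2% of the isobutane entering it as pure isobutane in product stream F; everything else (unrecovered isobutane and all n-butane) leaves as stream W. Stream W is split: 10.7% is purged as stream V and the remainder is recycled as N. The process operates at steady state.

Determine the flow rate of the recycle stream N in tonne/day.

472.1 tonne/day

n-butane enters only via Q and leaves only via the purge: 384×0.087 = 0.107×(n-butane in W), and the absorber passes all n-butane, so n-butane in C = n-butane in W = 312.22 tonne/day.
isobutane in C: m_A = 384×0.913 + (1−0.107)·(1−0.602)·m_A, so m_A = 350.59/0.6446 = 543.9 tonne/day.
W = (1−0.602)×543.9 + 312.22 = 528.7 tonne/day.
Recycle N = (1−0.107)×528.7 = 472.13 tonne/day.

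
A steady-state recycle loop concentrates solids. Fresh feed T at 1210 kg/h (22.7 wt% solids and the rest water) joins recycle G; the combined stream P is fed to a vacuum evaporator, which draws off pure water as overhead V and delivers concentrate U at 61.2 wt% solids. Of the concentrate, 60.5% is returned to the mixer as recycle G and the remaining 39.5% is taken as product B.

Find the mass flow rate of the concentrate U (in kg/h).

Overall solids balance (none leaves overhead): solids in fresh feed = solids in product, i.e. 1210×0.227 = (1−0.605)·U·0.612.
U = 274.67/(0.612×0.395) = 1136.2 kg/h.

1136 kg/h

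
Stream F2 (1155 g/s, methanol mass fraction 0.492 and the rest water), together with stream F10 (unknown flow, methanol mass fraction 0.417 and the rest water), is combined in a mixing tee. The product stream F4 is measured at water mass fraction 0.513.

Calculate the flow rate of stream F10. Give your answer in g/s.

82.5 g/s

Let F10 be the unknown flow. Total out = 1155 + F10.
water balance: 586.74 + 0.583·F10 = 0.513·(1155 + F10)
(0.583 − 0.513)·F10 = 0.513×1155 − 586.74 = 5.775
F10 = 5.775 / 0.070 = 82.5 g/s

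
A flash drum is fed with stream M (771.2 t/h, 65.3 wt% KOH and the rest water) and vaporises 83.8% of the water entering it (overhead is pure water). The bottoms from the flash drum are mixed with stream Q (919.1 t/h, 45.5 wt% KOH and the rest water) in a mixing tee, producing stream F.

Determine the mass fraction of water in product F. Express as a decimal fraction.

0.3712

Vapour removed = 0.838×0.347×771.2 = 224.25 t/h; concentrate = 546.95 t/h.
water reaching the mixer = 43.352 (from concentrate) + 919.1×0.545 = 544.26 t/h.
Product flow = 546.95 + 919.1 = 1466 t/h; water fraction = 0.3712.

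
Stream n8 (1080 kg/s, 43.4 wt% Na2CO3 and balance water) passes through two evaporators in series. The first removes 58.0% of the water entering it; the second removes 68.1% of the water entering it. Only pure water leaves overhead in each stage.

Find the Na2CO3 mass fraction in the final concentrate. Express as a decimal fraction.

0.851

water in feed = 1080×0.566 = 611.28 kg/s.
After stage 1: water left = (1−0.580)×611.28 = 256.74; stream total = 725.46 kg/s.
After stage 2: water left = (1−0.681)×256.74 = 81.899; final concentrate = 550.62 kg/s.
Na2CO3 fraction = 468.72/550.62 = 0.851.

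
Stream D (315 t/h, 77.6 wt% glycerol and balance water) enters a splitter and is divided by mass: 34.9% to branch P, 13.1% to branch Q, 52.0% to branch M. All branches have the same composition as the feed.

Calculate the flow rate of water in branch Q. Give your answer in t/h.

9.243 t/h

Branch Q total = 0.131×315 = 41.265 t/h.
water in Q = 0.224×41.265 = 9.2434 t/h.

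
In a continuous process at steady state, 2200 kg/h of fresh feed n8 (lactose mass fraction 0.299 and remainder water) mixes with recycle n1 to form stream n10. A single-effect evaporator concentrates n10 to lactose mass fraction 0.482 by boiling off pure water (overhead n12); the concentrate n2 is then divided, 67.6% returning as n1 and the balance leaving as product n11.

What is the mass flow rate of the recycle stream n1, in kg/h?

Overall lactose balance (none leaves overhead): lactose in fresh feed = lactose in product, i.e. 2200×0.299 = (1−0.676)·n2·0.482.
n2 = 657.8/(0.482×0.324) = 4212.1 kg/h.
Recycle n1 = 0.676×4212.1 = 2847.4 kg/h.

2847 kg/h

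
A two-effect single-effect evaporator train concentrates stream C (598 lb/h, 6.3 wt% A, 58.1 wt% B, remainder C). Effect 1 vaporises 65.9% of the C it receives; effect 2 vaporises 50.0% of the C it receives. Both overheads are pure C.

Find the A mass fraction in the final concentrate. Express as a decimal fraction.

0.089

C in feed = 598×0.356 = 212.89 lb/h.
After stage 1: C left = (1−0.659)×212.89 = 72.595; stream total = 457.71 lb/h.
After stage 2: C left = (1−0.500)×72.595 = 36.297; final concentrate = 421.41 lb/h.
A fraction = 37.674/421.41 = 0.089.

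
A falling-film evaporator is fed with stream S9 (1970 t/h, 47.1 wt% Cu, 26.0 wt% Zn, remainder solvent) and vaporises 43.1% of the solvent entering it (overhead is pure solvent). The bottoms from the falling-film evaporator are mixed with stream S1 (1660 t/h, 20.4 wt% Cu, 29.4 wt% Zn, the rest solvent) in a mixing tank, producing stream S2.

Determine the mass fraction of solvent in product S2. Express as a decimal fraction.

0.334

Vapour removed = 0.431×0.269×1970 = 228.4 t/h; concentrate = 1741.6 t/h.
solvent reaching the mixer = 301.53 (from concentrate) + 1660×0.502 = 1134.9 t/h.
Product flow = 1741.6 + 1660 = 3401.6 t/h; solvent fraction = 0.334.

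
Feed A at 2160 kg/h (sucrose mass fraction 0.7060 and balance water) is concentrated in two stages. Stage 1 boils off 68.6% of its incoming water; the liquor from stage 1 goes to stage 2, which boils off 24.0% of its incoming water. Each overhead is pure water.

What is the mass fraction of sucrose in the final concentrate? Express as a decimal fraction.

0.9096

water in feed = 2160×0.294 = 635.04 kg/h.
After stage 1: water left = (1−0.686)×635.04 = 199.4; stream total = 1724.4 kg/h.
After stage 2: water left = (1−0.240)×199.4 = 151.55; final concentrate = 1676.5 kg/h.
sucrose fraction = 1525/1676.5 = 0.9096.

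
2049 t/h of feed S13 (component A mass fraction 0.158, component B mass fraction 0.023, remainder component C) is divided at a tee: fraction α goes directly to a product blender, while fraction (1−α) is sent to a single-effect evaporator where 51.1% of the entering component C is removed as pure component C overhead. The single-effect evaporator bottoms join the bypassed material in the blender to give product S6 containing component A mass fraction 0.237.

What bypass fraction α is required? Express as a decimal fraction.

0.204

All 2049×0.158 = 323.74 t/h of component A reaches S6, so S6 = 323.74/0.237 = 1366 t/h and vapour = 683 t/h.
The evaporator receives (1−α)·2049 of feed at 0.819 component C and removes 0.511 of that component C:
0.511×0.819×(1−α)×2049 = 683
(1−α) = 683/857.52 = 0.7965;  α = 0.2035.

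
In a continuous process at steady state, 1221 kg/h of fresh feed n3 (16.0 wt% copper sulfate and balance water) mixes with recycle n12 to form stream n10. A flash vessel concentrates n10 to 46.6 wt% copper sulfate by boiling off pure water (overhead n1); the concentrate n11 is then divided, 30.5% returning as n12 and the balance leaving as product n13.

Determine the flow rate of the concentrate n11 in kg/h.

603.2 kg/h

Overall copper sulfate balance (none leaves overhead): copper sulfate in fresh feed = copper sulfate in product, i.e. 1221×0.160 = (1−0.305)·n11·0.466.
n11 = 195.36/(0.466×0.695) = 603.2 kg/h.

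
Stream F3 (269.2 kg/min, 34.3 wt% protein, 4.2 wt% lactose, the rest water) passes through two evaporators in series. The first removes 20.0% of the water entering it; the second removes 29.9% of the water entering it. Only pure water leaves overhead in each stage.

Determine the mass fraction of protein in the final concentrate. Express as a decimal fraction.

water in feed = 269.2×0.615 = 165.56 kg/min.
After stage 1: water left = (1−0.200)×165.56 = 132.45; stream total = 236.09 kg/min.
After stage 2: water left = (1−0.299)×132.45 = 92.845; final concentrate = 196.49 kg/min.
protein fraction = 92.336/196.49 = 0.470.

0.470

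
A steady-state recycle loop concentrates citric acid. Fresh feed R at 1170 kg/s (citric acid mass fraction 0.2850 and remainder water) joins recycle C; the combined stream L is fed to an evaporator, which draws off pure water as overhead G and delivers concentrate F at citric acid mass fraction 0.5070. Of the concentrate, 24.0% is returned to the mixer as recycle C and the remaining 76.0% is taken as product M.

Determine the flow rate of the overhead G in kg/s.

512.3 kg/s

Overall citric acid balance (none leaves overhead): citric acid in fresh feed = citric acid in product, i.e. 1170×0.285 = (1−0.240)·F·0.507.
F = 333.45/(0.507×0.760) = 865.38 kg/s.
Recycle C = 0.240×865.38 = 207.69 kg/s.
Combined feed L = 1170 + 207.69 = 1377.7 kg/s.
Overhead G = L − F = 1377.7 − 865.38 = 512.31 kg/s.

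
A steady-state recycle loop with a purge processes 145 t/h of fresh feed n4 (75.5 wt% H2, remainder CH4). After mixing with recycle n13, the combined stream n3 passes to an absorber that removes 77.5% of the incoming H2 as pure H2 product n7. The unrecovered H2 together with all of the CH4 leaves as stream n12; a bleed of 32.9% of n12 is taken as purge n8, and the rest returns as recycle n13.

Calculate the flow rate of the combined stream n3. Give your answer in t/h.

236.9 t/h

CH4 enters only via n4 and leaves only via the purge: 145×0.245 = 0.329×(CH4 in n12), and the absorber passes all CH4, so CH4 in n3 = CH4 in n12 = 107.98 t/h.
H2 in n3: m_A = 145×0.755 + (1−0.329)·(1−0.775)·m_A, so m_A = 109.47/0.8490 = 128.94 t/h.
n3 = 128.94 + 107.98 = 236.92 t/h.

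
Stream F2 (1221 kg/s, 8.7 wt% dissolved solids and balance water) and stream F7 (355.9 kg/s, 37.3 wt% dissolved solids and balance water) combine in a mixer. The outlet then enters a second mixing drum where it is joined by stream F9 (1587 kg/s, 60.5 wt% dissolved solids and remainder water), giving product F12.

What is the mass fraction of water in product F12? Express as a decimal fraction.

0.6210

Overall, product flow = 3163.9 kg/s.
water in = 1221×0.913 + 355.9×0.627 + 1587×0.395 = 1964.8 kg/s.
water fraction in F12 = 0.6210.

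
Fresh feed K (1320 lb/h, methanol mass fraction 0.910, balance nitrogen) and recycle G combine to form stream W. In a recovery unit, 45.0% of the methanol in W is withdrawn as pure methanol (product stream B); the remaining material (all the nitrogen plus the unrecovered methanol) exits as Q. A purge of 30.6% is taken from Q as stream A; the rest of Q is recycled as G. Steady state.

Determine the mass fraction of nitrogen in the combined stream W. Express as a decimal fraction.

0.167

nitrogen enters only via K and leaves only via the purge: 1320×0.090 = 0.306×(nitrogen in Q), and the recovery unit passes all nitrogen, so nitrogen in W = nitrogen in Q = 388.24 lb/h.
methanol in W: m_A = 1320×0.910 + (1−0.306)·(1−0.450)·m_A, so m_A = 1201.2/0.6183 = 1942.7 lb/h.
W = 1942.7 + 388.24 = 2331 lb/h.
nitrogen fraction in W = 388.24/2331 = 0.167.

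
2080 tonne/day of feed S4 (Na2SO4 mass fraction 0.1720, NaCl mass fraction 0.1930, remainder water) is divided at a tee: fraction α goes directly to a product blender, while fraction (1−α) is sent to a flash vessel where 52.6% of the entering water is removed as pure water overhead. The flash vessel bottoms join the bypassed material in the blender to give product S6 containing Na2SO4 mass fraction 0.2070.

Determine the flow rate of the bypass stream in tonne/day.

1027 tonne/day

All 2080×0.172 = 357.76 tonne/day of Na2SO4 reaches S6, so S6 = 357.76/0.207 = 1728.3 tonne/day and vapour = 351.69 tonne/day.
The evaporator receives (1−α)·2080 of feed at 0.635 water and removes 0.526 of that water:
0.526×0.635×(1−α)×2080 = 351.69
(1−α) = 351.69/694.74 = 0.5062;  α = 0.4938.
Bypass flow = 0.4938×2080 = 1027.1 tonne/day.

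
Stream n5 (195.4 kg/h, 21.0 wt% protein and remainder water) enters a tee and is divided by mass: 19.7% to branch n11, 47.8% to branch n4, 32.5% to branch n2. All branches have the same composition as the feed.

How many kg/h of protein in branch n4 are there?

19.61 kg/h

Branch n4 total = 0.478×195.4 = 93.401 kg/h.
protein in n4 = 0.210×93.401 = 19.614 kg/h.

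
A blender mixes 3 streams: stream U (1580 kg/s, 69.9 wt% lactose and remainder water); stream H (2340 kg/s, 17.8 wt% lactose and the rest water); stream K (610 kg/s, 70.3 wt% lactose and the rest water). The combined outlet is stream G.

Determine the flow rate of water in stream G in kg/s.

water out = water in = 1580×0.301 + 2340×0.822 + 610×0.297 = 2580.2 kg/s.

2580 kg/s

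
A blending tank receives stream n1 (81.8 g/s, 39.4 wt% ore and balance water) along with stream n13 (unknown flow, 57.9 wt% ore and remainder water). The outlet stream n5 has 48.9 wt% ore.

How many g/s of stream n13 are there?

Let n13 be the unknown flow. Total out = 81.8 + n13.
ore balance: 32.229 + 0.579·n13 = 0.489·(81.8 + n13)
(0.579 − 0.489)·n13 = 0.489×81.8 − 32.229 = 7.771
n13 = 7.771 / 0.090 = 86.344 g/s

86.34 g/s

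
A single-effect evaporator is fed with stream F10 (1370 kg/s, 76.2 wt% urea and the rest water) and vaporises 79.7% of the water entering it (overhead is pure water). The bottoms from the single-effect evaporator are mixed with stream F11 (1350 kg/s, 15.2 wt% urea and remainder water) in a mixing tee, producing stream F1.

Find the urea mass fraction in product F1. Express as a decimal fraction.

0.5078

Vapour removed = 0.797×0.238×1370 = 259.87 kg/s; concentrate = 1110.1 kg/s.
urea reaching the mixer = 1043.9 (from concentrate) + 1350×0.152 = 1249.1 kg/s.
Product flow = 1110.1 + 1350 = 2460.1 kg/s; urea fraction = 0.5078.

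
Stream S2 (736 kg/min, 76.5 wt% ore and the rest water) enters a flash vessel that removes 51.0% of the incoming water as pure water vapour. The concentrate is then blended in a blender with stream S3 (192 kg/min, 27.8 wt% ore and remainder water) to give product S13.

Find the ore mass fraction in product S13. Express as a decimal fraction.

0.7340

Vapour removed = 0.510×0.235×736 = 88.21 kg/min; concentrate = 647.79 kg/min.
ore reaching the mixer = 563.04 (from concentrate) + 192×0.278 = 616.42 kg/min.
Product flow = 647.79 + 192 = 839.79 kg/min; ore fraction = 0.7340.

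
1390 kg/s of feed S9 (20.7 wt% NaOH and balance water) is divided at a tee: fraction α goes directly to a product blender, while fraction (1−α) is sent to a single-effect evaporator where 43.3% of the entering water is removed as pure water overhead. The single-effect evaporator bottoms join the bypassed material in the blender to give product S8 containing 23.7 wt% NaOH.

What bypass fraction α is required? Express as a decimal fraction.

All 1390×0.207 = 287.73 kg/s of NaOH reaches S8, so S8 = 287.73/0.237 = 1214.1 kg/s and vapour = 175.95 kg/s.
The evaporator receives (1−α)·1390 of feed at 0.793 water and removes 0.433 of that water:
0.433×0.793×(1−α)×1390 = 175.95
(1−α) = 175.95/477.28 = 0.3686;  α = 0.6314.

0.631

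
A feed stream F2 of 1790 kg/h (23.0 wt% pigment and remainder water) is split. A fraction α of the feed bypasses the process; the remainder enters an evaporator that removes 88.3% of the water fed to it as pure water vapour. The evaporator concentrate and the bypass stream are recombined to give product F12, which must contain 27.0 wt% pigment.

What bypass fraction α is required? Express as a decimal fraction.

All 1790×0.230 = 411.7 kg/h of pigment reaches F12, so F12 = 411.7/0.270 = 1524.8 kg/h and vapour = 265.19 kg/h.
The evaporator receives (1−α)·1790 of feed at 0.770 water and removes 0.883 of that water:
0.883×0.770×(1−α)×1790 = 265.19
(1−α) = 265.19/1217 = 0.2179;  α = 0.7821.

0.782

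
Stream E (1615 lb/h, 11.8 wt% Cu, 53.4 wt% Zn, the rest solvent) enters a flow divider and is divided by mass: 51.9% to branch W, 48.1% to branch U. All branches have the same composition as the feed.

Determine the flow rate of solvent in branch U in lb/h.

Branch U total = 0.481×1615 = 776.81 lb/h.
solvent in U = 0.348×776.81 = 270.33 lb/h.

270.3 lb/h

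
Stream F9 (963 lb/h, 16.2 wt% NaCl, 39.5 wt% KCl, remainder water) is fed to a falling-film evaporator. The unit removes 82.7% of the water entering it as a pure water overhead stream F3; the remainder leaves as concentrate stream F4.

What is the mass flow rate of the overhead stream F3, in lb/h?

352.8 lb/h

water entering = 963×0.443 = 426.61 lb/h; overhead removed = 0.827×426.61 = 352.81 lb/h.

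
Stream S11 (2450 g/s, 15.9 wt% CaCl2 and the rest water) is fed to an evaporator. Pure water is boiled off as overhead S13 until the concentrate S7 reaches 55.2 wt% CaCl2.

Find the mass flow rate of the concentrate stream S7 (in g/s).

CaCl2 is conserved: 2450×0.159 = 389.55 g/s all reports to the concentrate.
Concentrate = 389.55/(target fraction) = 705.71 g/s.

705.7 g/s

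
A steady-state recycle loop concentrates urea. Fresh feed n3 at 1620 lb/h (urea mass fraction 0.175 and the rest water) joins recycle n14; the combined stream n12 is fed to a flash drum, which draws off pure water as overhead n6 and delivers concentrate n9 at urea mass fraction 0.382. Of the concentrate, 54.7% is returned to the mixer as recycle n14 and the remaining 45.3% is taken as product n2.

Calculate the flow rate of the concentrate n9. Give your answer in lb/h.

1638 lb/h

Overall urea balance (none leaves overhead): urea in fresh feed = urea in product, i.e. 1620×0.175 = (1−0.547)·n9·0.382.
n9 = 283.5/(0.382×0.453) = 1638.3 lb/h.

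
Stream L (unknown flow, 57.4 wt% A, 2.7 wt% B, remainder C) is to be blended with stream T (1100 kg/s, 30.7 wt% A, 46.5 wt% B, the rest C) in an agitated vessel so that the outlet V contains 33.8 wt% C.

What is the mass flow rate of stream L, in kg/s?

1984 kg/s

Let L be the unknown flow. Total out = 1100 + L.
C balance: 250.8 + 0.399·L = 0.338·(1100 + L)
(0.399 − 0.338)·L = 0.338×1100 − 250.8 = 121
L = 121 / 0.061 = 1983.6 kg/s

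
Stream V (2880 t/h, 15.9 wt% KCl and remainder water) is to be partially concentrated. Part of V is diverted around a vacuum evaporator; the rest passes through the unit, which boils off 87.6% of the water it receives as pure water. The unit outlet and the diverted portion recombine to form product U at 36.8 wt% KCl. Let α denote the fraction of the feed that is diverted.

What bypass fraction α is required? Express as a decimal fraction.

0.229

All 2880×0.159 = 457.92 t/h of KCl reaches U, so U = 457.92/0.368 = 1244.3 t/h and vapour = 1635.7 t/h.
The evaporator receives (1−α)·2880 of feed at 0.841 water and removes 0.876 of that water:
0.876×0.841×(1−α)×2880 = 1635.7
(1−α) = 1635.7/2121.7 = 0.7709;  α = 0.2291.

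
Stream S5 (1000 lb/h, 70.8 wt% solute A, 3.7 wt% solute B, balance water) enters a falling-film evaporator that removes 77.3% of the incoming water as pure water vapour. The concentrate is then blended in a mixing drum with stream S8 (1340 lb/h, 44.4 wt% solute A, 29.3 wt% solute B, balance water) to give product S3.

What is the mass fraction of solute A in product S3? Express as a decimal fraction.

0.608

Vapour removed = 0.773×0.255×1000 = 197.12 lb/h; concentrate = 802.88 lb/h.
solute A reaching the mixer = 708 (from concentrate) + 1340×0.444 = 1303 lb/h.
Product flow = 802.88 + 1340 = 2142.9 lb/h; solute A fraction = 0.608.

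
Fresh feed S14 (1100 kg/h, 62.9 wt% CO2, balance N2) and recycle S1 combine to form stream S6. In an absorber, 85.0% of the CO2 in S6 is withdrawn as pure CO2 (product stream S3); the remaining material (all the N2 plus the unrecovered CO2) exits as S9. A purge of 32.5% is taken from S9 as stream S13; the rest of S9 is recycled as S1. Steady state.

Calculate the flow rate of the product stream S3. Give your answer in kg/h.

654.4 kg/h

CO2 in S6: m_A = 1100×0.629 + (1−0.325)·(1−0.850)·m_A, so m_A = 691.9/0.8987 = 769.85 kg/h.
Product S3 = 0.850×769.85 = 654.37 kg/h.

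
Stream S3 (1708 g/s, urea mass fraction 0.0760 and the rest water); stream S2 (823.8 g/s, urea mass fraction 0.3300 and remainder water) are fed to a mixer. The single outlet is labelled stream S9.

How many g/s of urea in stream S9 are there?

401.7 g/s

urea out = urea in = 1708×0.076 + 823.8×0.330 = 401.66 g/s.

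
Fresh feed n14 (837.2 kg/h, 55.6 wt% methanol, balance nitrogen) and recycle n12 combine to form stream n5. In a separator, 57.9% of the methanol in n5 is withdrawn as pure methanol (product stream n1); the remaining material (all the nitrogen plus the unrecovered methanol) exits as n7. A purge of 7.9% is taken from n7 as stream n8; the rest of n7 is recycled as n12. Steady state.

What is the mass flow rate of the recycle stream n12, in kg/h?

4628 kg/h

nitrogen enters only via n14 and leaves only via the purge: 837.2×0.444 = 0.079×(nitrogen in n7), and the separator passes all nitrogen, so nitrogen in n5 = nitrogen in n7 = 4705.3 kg/h.
methanol in n5: m_A = 837.2×0.556 + (1−0.079)·(1−0.579)·m_A, so m_A = 465.48/0.6123 = 760.27 kg/h.
n7 = (1−0.579)×760.27 + 4705.3 = 5025.4 kg/h.
Recycle n12 = (1−0.079)×5025.4 = 4628.3 kg/h.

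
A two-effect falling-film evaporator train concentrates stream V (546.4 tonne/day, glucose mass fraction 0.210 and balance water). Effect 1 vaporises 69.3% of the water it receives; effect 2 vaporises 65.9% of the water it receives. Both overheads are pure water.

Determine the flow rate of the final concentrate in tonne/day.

159.9 tonne/day

water in feed = 546.4×0.790 = 431.66 tonne/day.
After stage 1: water left = (1−0.693)×431.66 = 132.52; stream total = 247.26 tonne/day.
After stage 2: water left = (1−0.659)×132.52 = 45.189; final concentrate = 159.93 tonne/day.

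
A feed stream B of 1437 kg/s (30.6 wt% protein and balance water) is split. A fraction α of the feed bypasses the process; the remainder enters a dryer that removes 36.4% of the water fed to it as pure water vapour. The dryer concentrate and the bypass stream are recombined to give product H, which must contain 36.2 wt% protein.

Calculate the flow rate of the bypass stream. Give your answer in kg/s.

All 1437×0.306 = 439.72 kg/s of protein reaches H, so H = 439.72/0.362 = 1214.7 kg/s and vapour = 222.3 kg/s.
The evaporator receives (1−α)·1437 of feed at 0.694 water and removes 0.364 of that water:
0.364×0.694×(1−α)×1437 = 222.3
(1−α) = 222.3/363.01 = 0.6124;  α = 0.3876.
Bypass flow = 0.3876×1437 = 557.01 kg/s.

557 kg/s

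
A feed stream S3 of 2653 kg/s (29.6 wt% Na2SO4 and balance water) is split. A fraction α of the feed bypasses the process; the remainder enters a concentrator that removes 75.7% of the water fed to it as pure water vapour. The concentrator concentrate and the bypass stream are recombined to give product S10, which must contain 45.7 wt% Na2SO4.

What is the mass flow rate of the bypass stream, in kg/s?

899.2 kg/s

All 2653×0.296 = 785.29 kg/s of Na2SO4 reaches S10, so S10 = 785.29/0.457 = 1718.4 kg/s and vapour = 934.65 kg/s.
The evaporator receives (1−α)·2653 of feed at 0.704 water and removes 0.757 of that water:
0.757×0.704×(1−α)×2653 = 934.65
(1−α) = 934.65/1413.9 = 0.6611;  α = 0.3389.
Bypass flow = 0.3389×2653 = 899.21 kg/s.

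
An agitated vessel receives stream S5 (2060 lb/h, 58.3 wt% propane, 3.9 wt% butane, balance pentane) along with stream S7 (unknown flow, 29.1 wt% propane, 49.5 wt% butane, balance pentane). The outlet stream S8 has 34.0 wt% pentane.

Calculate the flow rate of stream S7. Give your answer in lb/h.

621.3 lb/h

Let S7 be the unknown flow. Total out = 2060 + S7.
pentane balance: 778.68 + 0.214·S7 = 0.340·(2060 + S7)
(0.214 − 0.340)·S7 = 0.340×2060 − 778.68 = -78.28
S7 = -78.28 / -0.126 = 621.27 lb/h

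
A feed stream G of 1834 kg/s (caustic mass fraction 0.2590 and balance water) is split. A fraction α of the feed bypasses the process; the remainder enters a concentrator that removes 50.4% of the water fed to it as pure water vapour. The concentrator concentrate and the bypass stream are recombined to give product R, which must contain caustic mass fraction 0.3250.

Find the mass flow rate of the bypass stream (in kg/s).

All 1834×0.259 = 475.01 kg/s of caustic reaches R, so R = 475.01/0.325 = 1461.6 kg/s and vapour = 372.44 kg/s.
The evaporator receives (1−α)·1834 of feed at 0.741 water and removes 0.504 of that water:
0.504×0.741×(1−α)×1834 = 372.44
(1−α) = 372.44/684.93 = 0.5438;  α = 0.4562.
Bypass flow = 0.4562×1834 = 836.73 kg/s.

836.7 kg/s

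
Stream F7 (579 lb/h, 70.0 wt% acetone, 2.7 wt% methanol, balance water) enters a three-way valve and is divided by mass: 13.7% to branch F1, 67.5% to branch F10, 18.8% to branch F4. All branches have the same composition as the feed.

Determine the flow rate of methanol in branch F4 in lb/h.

2.939 lb/h

Branch F4 total = 0.188×579 = 108.85 lb/h.
methanol in F4 = 0.027×108.85 = 2.939 lb/h.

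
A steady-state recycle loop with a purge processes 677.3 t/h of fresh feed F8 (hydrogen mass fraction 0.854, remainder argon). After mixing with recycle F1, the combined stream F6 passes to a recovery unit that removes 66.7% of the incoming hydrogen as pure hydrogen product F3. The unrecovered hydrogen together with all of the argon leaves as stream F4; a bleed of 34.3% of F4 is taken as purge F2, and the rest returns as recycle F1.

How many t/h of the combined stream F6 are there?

argon enters only via F8 and leaves only via the purge: 677.3×0.146 = 0.343×(argon in F4), and the recovery unit passes all argon, so argon in F6 = argon in F4 = 288.3 t/h.
hydrogen in F6: m_A = 677.3×0.854 + (1−0.343)·(1−0.667)·m_A, so m_A = 578.41/0.7812 = 740.4 t/h.
F6 = 740.4 + 288.3 = 1028.7 t/h.

1029 t/h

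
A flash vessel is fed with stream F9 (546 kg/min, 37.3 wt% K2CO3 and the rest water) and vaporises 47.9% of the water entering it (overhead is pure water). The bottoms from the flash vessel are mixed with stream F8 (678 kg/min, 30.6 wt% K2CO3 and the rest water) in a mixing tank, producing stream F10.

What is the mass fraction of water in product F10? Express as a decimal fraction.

0.612

Vapour removed = 0.479×0.627×546 = 163.98 kg/min; concentrate = 382.02 kg/min.
water reaching the mixer = 178.36 (from concentrate) + 678×0.694 = 648.89 kg/min.
Product flow = 382.02 + 678 = 1060 kg/min; water fraction = 0.612.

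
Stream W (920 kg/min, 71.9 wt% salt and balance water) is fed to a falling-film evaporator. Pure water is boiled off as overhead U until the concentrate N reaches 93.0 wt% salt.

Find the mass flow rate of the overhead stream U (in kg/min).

salt is conserved: 920×0.719 = 661.48 kg/min all reports to the concentrate.
Concentrate = 661.48/(target fraction) = 711.27 kg/min.
Overhead = 920 − 711.27 = 208.73 kg/min.

208.7 kg/min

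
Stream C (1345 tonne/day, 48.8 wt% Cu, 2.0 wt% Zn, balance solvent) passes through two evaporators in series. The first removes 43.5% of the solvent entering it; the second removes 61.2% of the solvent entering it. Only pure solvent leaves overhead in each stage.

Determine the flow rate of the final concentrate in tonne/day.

828.3 tonne/day

solvent in feed = 1345×0.492 = 661.74 tonne/day.
After stage 1: solvent left = (1−0.435)×661.74 = 373.88; stream total = 1057.1 tonne/day.
After stage 2: solvent left = (1−0.612)×373.88 = 145.07; final concentrate = 828.33 tonne/day.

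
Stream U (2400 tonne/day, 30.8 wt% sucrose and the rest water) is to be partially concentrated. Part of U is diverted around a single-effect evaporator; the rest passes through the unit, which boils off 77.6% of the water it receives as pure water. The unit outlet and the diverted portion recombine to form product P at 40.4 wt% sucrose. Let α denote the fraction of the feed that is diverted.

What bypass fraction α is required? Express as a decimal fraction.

All 2400×0.308 = 739.2 tonne/day of sucrose reaches P, so P = 739.2/0.404 = 1829.7 tonne/day and vapour = 570.3 tonne/day.
The evaporator receives (1−α)·2400 of feed at 0.692 water and removes 0.776 of that water:
0.776×0.692×(1−α)×2400 = 570.3
(1−α) = 570.3/1288.8 = 0.4425;  α = 0.5575.

0.557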